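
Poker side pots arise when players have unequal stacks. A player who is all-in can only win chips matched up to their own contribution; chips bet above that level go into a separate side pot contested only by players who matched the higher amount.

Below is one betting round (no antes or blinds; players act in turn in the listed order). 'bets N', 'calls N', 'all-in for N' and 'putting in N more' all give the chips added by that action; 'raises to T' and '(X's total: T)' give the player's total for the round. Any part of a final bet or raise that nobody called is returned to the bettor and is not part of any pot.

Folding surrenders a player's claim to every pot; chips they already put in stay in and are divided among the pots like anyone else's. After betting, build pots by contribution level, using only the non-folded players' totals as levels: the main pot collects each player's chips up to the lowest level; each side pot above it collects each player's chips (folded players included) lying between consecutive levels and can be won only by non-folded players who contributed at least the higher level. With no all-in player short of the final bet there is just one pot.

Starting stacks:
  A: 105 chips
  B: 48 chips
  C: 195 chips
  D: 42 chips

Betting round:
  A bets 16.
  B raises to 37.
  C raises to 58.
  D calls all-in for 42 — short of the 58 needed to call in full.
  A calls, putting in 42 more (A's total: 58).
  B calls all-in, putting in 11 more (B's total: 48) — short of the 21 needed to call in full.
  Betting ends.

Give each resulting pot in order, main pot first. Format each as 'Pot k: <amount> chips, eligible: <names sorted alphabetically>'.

Pot 1: 168 chips, eligible: A, B, C, D
Pot 2: 18 chips, eligible: A, B, C
Pot 3: 20 chips, eligible: A, C

Derivation:
Contributions: A=58, B=48, C=58, D=42
Pot levels (distinct totals of non-folded players): 42, 48, 58
Layer 1-42: 42 each from A, B, C, D = 42*4 = 168 chips; eligible A, B, C, D
Layer 43-48: 6 each from A, B, C = 6*3 = 18 chips; eligible A, B, C
Layer 49-58: 10 each from A, C = 10*2 = 20 chips; eligible A, C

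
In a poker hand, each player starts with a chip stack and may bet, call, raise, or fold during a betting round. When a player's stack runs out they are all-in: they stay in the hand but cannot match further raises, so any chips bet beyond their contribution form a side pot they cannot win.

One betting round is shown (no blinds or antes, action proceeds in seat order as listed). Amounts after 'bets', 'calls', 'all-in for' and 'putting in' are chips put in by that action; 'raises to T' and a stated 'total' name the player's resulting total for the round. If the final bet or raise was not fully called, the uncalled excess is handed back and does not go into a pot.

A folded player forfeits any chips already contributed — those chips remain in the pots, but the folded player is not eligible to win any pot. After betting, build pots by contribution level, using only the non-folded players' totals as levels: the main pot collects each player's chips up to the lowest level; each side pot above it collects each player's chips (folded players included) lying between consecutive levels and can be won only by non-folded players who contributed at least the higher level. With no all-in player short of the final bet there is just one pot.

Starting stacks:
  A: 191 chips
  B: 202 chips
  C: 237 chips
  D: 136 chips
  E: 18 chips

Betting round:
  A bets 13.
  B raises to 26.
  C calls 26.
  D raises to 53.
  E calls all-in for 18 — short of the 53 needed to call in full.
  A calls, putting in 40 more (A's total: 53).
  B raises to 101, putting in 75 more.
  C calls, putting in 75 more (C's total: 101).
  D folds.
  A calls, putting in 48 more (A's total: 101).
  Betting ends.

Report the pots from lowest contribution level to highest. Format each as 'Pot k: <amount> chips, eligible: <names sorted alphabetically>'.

Contributions: A=101, B=101, C=101, D=53, E=18
Folded: D
Pot levels (distinct totals of non-folded players): 18, 101
Layer 1-18: 18 each from A, B, C, D, E = 18*5 = 90 chips; eligible A, B, C, E
Layer 19-101: A 83 + B 83 + C 83 + D 35 = 284 chips; eligible A, B, C

Pot 1: 90 chips, eligible: A, B, C, E
Pot 2: 284 chips, eligible: A, B, C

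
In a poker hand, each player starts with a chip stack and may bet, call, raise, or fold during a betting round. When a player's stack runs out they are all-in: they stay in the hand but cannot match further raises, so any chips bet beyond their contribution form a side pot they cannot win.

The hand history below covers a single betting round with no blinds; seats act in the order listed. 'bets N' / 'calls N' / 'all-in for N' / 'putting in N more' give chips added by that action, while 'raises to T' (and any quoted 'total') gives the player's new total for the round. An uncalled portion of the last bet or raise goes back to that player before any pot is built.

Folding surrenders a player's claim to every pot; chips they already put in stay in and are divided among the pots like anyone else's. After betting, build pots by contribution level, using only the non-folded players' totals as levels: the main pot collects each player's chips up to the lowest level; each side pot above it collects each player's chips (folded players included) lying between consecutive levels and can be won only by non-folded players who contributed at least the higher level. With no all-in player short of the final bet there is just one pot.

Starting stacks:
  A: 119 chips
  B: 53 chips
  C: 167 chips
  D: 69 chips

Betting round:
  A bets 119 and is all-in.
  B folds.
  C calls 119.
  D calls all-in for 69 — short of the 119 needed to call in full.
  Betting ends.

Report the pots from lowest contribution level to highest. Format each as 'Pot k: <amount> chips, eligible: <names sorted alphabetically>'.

Pot 1: 207 chips, eligible: A, C, D
Pot 2: 100 chips, eligible: A, C

Derivation:
Contributions: A=119, C=119, D=69
Folded: B
Pot levels (distinct totals of non-folded players): 69, 119
Layer 1-69: 69 each from A, C, D = 69*3 = 207 chips; eligible A, C, D
Layer 70-119: 50 each from A, C = 50*2 = 100 chips; eligible A, C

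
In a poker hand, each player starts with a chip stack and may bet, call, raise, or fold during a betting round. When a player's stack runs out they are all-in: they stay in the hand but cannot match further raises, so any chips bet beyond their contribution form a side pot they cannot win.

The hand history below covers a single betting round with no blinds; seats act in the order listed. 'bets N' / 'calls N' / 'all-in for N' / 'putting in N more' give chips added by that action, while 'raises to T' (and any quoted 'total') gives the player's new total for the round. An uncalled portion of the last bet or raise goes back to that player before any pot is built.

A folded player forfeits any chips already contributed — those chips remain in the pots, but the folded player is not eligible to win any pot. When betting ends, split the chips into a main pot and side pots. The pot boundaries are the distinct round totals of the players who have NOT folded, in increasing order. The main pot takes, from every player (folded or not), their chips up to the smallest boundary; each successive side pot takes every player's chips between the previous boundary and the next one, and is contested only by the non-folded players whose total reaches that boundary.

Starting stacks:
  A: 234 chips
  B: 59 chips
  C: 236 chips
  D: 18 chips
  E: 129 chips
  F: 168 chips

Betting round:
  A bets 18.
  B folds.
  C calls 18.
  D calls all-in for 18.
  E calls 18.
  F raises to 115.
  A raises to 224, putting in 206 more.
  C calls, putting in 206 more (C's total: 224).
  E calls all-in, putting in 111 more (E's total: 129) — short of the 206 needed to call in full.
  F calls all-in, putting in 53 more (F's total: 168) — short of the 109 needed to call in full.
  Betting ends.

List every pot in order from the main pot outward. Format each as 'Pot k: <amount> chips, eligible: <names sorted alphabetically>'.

Contributions: A=224, C=224, D=18, E=129, F=168
Folded: B
Pot levels (distinct totals of non-folded players): 18, 129, 168, 224
Layer 1-18: 18 each from A, C, D, E, F = 18*5 = 90 chips; eligible A, C, D, E, F
Layer 19-129: 111 each from A, C, E, F = 111*4 = 444 chips; eligible A, C, E, F
Layer 130-168: 39 each from A, C, F = 39*3 = 117 chips; eligible A, C, F
Layer 169-224: 56 each from A, C = 56*2 = 112 chips; eligible A, C

Pot 1: 90 chips, eligible: A, C, D, E, F
Pot 2: 444 chips, eligible: A, C, E, F
Pot 3: 117 chips, eligible: A, C, F
Pot 4: 112 chips, eligible: A, C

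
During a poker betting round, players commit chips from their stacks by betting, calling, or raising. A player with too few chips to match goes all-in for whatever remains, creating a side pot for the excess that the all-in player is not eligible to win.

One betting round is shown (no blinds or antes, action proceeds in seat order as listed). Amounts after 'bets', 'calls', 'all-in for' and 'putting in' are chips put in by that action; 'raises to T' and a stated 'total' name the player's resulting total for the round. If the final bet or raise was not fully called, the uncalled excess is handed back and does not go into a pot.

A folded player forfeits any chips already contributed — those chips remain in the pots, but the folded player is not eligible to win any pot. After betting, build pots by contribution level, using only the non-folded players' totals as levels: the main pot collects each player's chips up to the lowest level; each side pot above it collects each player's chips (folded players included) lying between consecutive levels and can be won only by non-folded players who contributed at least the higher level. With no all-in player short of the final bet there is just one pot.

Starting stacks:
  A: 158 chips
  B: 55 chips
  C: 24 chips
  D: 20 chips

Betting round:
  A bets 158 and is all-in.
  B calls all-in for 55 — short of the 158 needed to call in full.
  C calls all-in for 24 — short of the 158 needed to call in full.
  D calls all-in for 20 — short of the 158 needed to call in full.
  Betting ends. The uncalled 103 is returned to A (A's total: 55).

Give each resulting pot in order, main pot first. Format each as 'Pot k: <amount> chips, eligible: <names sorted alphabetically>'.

Contributions (after 103 returned to A): A=55, B=55, C=24, D=20
Pot levels (distinct totals of non-folded players): 20, 24, 55
Layer 1-20: 20 each from A, B, C, D = 20*4 = 80 chips; eligible A, B, C, D
Layer 21-24: 4 each from A, B, C = 4*3 = 12 chips; eligible A, B, C
Layer 25-55: 31 each from A, B = 31*2 = 62 chips; eligible A, B

Pot 1: 80 chips, eligible: A, B, C, D
Pot 2: 12 chips, eligible: A, B, C
Pot 3: 62 chips, eligible: A, B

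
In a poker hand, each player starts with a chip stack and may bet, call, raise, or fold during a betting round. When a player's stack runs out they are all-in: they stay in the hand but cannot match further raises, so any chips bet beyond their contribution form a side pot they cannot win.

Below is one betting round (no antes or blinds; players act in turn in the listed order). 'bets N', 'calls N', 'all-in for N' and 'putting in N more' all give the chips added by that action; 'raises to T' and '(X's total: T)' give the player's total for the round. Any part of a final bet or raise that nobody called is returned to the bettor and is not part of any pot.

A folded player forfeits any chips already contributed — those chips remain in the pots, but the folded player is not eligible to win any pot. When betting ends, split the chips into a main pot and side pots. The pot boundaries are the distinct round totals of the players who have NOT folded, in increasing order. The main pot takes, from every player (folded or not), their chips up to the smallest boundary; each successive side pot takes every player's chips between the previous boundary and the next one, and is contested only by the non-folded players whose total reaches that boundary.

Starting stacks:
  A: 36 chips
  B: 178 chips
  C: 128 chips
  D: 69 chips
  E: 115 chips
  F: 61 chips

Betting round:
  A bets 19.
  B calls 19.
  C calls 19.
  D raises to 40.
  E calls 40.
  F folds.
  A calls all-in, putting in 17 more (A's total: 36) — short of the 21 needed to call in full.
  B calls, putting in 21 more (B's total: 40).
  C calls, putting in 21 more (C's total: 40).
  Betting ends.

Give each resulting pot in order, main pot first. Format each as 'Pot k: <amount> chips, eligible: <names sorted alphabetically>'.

Contributions: A=36, B=40, C=40, D=40, E=40
Folded: F
Pot levels (distinct totals of non-folded players): 36, 40
Layer 1-36: 36 each from A, B, C, D, E = 36*5 = 180 chips; eligible A, B, C, D, E
Layer 37-40: 4 each from B, C, D, E = 4*4 = 16 chips; eligible B, C, D, E

Pot 1: 180 chips, eligible: A, B, C, D, E
Pot 2: 16 chips, eligible: B, C, D, E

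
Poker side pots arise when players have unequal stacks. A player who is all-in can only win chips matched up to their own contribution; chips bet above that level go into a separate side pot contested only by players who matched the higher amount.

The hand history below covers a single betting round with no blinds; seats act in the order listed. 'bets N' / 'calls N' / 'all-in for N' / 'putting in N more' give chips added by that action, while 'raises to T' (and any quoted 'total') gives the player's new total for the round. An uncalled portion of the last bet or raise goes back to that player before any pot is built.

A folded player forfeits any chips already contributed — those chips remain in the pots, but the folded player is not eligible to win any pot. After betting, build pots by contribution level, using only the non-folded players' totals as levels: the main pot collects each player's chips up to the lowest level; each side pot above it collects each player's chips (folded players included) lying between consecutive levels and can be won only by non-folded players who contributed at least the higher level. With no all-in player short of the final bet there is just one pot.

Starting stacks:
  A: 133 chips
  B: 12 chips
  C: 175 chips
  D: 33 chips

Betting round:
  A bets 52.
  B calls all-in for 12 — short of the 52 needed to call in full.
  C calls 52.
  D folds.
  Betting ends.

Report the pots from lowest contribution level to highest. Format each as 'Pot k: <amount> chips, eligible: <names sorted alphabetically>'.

Pot 1: 36 chips, eligible: A, B, C
Pot 2: 80 chips, eligible: A, C

Derivation:
Contributions: A=52, B=12, C=52
Folded: D
Pot levels (distinct totals of non-folded players): 12, 52
Layer 1-12: 12 each from A, B, C = 12*3 = 36 chips; eligible A, B, C
Layer 13-52: 40 each from A, C = 40*2 = 80 chips; eligible A, C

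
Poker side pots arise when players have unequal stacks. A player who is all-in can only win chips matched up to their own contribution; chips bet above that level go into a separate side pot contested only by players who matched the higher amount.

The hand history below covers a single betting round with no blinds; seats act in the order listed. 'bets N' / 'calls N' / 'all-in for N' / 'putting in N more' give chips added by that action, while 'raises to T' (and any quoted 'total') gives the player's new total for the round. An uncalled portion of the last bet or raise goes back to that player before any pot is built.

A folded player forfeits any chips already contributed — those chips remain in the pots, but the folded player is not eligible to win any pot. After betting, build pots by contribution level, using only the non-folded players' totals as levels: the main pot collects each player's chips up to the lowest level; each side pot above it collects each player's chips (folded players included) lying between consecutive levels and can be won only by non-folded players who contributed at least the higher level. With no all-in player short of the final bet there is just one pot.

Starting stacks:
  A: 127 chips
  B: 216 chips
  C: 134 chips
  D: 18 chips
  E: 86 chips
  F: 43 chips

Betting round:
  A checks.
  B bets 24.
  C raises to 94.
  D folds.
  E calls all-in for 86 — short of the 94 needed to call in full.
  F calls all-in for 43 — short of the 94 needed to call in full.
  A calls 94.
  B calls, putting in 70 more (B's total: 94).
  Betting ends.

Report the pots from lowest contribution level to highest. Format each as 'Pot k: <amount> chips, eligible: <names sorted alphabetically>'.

Contributions: A=94, B=94, C=94, E=86, F=43
Folded: D
Pot levels (distinct totals of non-folded players): 43, 86, 94
Layer 1-43: 43 each from A, B, C, E, F = 43*5 = 215 chips; eligible A, B, C, E, F
Layer 44-86: 43 each from A, B, C, E = 43*4 = 172 chips; eligible A, B, C, E
Layer 87-94: 8 each from A, B, C = 8*3 = 24 chips; eligible A, B, C

Pot 1: 215 chips, eligible: A, B, C, E, F
Pot 2: 172 chips, eligible: A, B, C, E
Pot 3: 24 chips, eligible: A, B, C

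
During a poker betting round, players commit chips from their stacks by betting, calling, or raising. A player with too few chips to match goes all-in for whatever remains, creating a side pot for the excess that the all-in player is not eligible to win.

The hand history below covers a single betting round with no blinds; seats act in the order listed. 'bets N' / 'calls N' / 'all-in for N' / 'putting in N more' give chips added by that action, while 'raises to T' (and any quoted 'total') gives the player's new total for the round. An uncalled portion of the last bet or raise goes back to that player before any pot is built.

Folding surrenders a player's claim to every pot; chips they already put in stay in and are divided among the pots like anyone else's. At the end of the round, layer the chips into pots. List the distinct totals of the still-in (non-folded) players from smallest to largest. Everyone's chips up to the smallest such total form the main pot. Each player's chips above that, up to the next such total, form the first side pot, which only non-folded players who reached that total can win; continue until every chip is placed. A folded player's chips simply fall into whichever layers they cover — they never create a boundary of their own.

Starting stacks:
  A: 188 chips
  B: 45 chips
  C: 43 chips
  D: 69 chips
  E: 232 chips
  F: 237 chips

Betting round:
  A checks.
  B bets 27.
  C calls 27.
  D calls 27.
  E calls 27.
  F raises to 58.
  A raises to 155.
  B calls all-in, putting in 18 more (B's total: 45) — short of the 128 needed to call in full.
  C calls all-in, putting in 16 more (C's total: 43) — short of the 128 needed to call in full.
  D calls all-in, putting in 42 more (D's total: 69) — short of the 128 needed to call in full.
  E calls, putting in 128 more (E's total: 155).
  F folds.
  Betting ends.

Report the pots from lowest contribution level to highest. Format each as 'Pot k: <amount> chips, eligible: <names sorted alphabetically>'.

Pot 1: 258 chips, eligible: A, B, C, D, E
Pot 2: 10 chips, eligible: A, B, D, E
Pot 3: 85 chips, eligible: A, D, E
Pot 4: 172 chips, eligible: A, E

Derivation:
Contributions: A=155, B=45, C=43, D=69, E=155, F=58
Folded: F
Pot levels (distinct totals of non-folded players): 43, 45, 69, 155
Layer 1-43: 43 each from A, B, C, D, E, F = 43*6 = 258 chips; eligible A, B, C, D, E
Layer 44-45: 2 each from A, B, D, E, F = 2*5 = 10 chips; eligible A, B, D, E
Layer 46-69: A 24 + D 24 + E 24 + F 13 = 85 chips; eligible A, D, E
Layer 70-155: 86 each from A, E = 86*2 = 172 chips; eligible A, E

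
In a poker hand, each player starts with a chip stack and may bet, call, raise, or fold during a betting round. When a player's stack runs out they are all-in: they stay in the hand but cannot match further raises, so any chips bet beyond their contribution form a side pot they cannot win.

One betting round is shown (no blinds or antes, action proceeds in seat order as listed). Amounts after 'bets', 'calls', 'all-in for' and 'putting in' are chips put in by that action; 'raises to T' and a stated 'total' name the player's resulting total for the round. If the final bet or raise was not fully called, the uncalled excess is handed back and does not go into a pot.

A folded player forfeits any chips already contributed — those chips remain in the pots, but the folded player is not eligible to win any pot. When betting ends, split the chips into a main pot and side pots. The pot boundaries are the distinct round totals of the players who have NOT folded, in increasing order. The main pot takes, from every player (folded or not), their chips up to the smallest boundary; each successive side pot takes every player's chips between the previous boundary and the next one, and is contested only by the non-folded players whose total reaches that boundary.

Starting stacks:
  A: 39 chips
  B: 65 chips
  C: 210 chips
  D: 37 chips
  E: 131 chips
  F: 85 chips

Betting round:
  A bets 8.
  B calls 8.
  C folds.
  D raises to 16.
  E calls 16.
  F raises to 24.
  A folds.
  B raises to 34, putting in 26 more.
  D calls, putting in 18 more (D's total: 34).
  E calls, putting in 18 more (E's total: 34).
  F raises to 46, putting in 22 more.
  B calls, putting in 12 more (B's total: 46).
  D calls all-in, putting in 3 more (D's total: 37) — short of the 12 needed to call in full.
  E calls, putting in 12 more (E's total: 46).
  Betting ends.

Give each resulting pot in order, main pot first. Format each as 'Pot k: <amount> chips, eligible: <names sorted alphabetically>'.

Pot 1: 156 chips, eligible: B, D, E, F
Pot 2: 27 chips, eligible: B, E, F

Derivation:
Contributions: A=8, B=46, D=37, E=46, F=46
Folded: A, C
Pot levels (distinct totals of non-folded players): 37, 46
Layer 1-37: A 8 + B 37 + D 37 + E 37 + F 37 = 156 chips; eligible B, D, E, F
Layer 38-46: 9 each from B, E, F = 9*3 = 27 chips; eligible B, E, F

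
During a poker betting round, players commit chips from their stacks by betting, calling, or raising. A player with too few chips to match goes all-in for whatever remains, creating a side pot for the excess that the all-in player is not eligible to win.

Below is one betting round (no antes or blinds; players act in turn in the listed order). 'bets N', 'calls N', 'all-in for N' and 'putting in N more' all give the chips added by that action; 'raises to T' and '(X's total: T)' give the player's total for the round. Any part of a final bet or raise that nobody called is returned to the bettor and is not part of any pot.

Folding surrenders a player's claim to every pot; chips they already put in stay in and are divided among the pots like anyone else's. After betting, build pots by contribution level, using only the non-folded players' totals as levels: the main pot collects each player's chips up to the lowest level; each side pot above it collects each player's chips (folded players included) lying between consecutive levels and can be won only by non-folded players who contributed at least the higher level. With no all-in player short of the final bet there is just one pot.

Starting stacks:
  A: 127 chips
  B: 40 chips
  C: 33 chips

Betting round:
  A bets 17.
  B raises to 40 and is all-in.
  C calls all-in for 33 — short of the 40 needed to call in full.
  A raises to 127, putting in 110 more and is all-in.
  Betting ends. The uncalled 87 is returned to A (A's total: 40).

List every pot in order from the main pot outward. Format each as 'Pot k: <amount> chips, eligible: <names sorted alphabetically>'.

Contributions (after 87 returned to A): A=40, B=40, C=33
Pot levels (distinct totals of non-folded players): 33, 40
Layer 1-33: 33 each from A, B, C = 33*3 = 99 chips; eligible A, B, C
Layer 34-40: 7 each from A, B = 7*2 = 14 chips; eligible A, B

Pot 1: 99 chips, eligible: A, B, C
Pot 2: 14 chips, eligible: A, B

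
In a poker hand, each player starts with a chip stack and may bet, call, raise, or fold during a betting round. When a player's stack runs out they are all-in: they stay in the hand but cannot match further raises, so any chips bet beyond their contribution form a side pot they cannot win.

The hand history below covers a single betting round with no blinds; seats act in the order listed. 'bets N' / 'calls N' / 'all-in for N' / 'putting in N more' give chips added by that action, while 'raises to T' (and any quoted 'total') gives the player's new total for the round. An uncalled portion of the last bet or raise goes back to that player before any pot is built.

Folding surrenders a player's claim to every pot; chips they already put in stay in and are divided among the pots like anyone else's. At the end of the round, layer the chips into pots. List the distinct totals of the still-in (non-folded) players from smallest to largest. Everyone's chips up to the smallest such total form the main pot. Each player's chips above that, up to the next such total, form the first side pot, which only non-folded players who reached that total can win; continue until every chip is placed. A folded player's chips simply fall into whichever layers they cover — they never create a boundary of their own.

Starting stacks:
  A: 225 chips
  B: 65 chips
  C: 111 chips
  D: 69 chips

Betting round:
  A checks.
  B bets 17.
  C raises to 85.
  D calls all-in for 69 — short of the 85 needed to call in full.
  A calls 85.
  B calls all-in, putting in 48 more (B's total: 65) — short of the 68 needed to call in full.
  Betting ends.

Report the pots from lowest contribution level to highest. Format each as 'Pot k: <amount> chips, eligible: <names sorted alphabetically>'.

Contributions: A=85, B=65, C=85, D=69
Pot levels (distinct totals of non-folded players): 65, 69, 85
Layer 1-65: 65 each from A, B, C, D = 65*4 = 260 chips; eligible A, B, C, D
Layer 66-69: 4 each from A, C, D = 4*3 = 12 chips; eligible A, C, D
Layer 70-85: 16 each from A, C = 16*2 = 32 chips; eligible A, C

Pot 1: 260 chips, eligible: A, B, C, D
Pot 2: 12 chips, eligible: A, C, D
Pot 3: 32 chips, eligible: A, C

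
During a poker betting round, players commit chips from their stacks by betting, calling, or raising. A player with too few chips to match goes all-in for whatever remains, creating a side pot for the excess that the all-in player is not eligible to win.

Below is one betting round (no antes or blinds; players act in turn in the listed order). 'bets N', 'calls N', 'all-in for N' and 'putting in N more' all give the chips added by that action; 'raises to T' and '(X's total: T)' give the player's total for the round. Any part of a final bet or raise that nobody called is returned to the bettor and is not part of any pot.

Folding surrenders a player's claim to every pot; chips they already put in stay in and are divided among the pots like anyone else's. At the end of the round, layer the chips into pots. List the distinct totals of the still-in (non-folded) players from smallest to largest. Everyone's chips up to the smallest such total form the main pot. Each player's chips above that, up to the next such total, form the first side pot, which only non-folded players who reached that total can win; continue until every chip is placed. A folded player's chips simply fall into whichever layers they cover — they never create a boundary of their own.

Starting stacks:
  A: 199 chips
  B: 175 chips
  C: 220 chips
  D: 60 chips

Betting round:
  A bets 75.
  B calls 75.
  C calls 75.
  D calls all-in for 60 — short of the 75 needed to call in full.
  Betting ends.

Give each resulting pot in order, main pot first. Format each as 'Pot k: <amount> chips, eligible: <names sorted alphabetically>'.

Pot 1: 240 chips, eligible: A, B, C, D
Pot 2: 45 chips, eligible: A, B, C

Derivation:
Contributions: A=75, B=75, C=75, D=60
Pot levels (distinct totals of non-folded players): 60, 75
Layer 1-60: 60 each from A, B, C, D = 60*4 = 240 chips; eligible A, B, C, D
Layer 61-75: 15 each from A, B, C = 15*3 = 45 chips; eligible A, B, C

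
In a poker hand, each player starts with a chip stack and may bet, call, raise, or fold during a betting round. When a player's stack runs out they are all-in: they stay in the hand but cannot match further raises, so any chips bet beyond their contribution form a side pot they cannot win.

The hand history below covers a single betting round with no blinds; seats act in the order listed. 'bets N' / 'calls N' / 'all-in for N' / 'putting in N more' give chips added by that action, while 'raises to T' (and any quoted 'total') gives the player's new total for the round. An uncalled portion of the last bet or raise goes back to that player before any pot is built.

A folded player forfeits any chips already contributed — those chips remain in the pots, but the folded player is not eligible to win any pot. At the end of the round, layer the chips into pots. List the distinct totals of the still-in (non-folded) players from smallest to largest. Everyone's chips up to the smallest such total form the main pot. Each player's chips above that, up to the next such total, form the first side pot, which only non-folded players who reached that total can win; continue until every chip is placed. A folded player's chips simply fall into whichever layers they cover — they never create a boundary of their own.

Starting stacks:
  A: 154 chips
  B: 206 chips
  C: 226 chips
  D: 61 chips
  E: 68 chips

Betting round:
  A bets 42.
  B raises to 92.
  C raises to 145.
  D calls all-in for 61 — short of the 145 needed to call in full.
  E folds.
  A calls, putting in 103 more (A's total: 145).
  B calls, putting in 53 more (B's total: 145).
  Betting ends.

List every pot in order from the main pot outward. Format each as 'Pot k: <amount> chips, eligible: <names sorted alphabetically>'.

Contributions: A=145, B=145, C=145, D=61
Folded: E
Pot levels (distinct totals of non-folded players): 61, 145
Layer 1-61: 61 each from A, B, C, D = 61*4 = 244 chips; eligible A, B, C, D
Layer 62-145: 84 each from A, B, C = 84*3 = 252 chips; eligible A, B, C

Pot 1: 244 chips, eligible: A, B, C, D
Pot 2: 252 chips, eligible: A, B, C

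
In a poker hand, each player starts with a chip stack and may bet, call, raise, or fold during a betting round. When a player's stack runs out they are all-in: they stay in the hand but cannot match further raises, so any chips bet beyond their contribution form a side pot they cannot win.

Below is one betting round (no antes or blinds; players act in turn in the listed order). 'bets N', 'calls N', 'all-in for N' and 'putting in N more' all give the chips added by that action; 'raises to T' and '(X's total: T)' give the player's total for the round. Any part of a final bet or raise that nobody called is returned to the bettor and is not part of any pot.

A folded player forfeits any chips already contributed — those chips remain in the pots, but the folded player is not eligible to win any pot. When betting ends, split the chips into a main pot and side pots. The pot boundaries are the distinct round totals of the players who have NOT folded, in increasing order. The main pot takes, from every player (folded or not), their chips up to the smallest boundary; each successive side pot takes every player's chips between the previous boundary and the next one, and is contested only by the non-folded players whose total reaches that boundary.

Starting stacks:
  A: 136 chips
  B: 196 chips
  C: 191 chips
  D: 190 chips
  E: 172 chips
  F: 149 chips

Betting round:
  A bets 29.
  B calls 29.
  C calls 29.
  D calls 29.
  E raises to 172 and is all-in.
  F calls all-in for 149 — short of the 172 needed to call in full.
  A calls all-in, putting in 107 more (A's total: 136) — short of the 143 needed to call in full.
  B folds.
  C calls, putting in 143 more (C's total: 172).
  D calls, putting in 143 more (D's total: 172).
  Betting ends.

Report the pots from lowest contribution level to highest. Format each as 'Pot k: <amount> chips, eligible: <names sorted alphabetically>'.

Contributions: A=136, B=29, C=172, D=172, E=172, F=149
Folded: B
Pot levels (distinct totals of non-folded players): 136, 149, 172
Layer 1-136: A 136 + B 29 + C 136 + D 136 + E 136 + F 136 = 709 chips; eligible A, C, D, E, F
Layer 137-149: 13 each from C, D, E, F = 13*4 = 52 chips; eligible C, D, E, F
Layer 150-172: 23 each from C, D, E = 23*3 = 69 chips; eligible C, D, E

Pot 1: 709 chips, eligible: A, C, D, E, F
Pot 2: 52 chips, eligible: C, D, E, F
Pot 3: 69 chips, eligible: C, D, E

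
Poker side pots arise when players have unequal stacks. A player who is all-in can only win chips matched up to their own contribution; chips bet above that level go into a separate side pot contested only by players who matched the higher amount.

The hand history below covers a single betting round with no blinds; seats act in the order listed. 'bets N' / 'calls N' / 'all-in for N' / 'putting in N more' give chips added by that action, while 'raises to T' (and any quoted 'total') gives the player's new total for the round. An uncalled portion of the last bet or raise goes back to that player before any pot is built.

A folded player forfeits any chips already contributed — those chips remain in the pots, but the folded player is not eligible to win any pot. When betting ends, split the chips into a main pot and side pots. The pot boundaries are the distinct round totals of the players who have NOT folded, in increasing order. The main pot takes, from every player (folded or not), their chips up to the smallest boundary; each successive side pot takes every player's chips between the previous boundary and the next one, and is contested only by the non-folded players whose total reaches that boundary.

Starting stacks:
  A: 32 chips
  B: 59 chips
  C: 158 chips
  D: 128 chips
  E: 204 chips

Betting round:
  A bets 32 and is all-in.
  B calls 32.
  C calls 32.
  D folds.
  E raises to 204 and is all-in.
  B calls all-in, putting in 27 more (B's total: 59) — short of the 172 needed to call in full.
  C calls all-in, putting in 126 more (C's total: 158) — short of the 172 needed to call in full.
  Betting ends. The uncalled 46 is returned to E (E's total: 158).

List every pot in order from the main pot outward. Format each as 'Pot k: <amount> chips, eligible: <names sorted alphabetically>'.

Contributions (after 46 returned to E): A=32, B=59, C=158, E=158
Folded: D
Pot levels (distinct totals of non-folded players): 32, 59, 158
Layer 1-32: 32 each from A, B, C, E = 32*4 = 128 chips; eligible A, B, C, E
Layer 33-59: 27 each from B, C, E = 27*3 = 81 chips; eligible B, C, E
Layer 60-158: 99 each from C, E = 99*2 = 198 chips; eligible C, E

Pot 1: 128 chips, eligible: A, B, C, E
Pot 2: 81 chips, eligible: B, C, E
Pot 3: 198 chips, eligible: C, E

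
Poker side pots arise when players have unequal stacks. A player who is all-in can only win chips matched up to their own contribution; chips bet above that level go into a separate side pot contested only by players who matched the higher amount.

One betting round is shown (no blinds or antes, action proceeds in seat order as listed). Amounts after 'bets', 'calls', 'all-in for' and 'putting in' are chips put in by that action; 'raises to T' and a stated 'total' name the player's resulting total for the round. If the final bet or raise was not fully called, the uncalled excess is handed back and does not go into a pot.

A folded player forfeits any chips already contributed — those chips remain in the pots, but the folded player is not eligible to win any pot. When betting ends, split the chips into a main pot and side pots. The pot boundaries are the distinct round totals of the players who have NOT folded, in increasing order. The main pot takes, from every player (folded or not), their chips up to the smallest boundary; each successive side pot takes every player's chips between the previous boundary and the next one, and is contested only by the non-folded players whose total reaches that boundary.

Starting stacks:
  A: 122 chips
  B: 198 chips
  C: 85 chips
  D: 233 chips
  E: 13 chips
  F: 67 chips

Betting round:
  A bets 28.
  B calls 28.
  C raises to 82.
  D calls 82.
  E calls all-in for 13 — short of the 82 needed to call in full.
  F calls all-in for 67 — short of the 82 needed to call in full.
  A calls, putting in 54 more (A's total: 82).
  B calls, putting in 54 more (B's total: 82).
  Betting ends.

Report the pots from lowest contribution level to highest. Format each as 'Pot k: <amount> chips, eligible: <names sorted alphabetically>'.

Contributions: A=82, B=82, C=82, D=82, E=13, F=67
Pot levels (distinct totals of non-folded players): 13, 67, 82
Layer 1-13: 13 each from A, B, C, D, E, F = 13*6 = 78 chips; eligible A, B, C, D, E, F
Layer 14-67: 54 each from A, B, C, D, F = 54*5 = 270 chips; eligible A, B, C, D, F
Layer 68-82: 15 each from A, B, C, D = 15*4 = 60 chips; eligible A, B, C, D

Pot 1: 78 chips, eligible: A, B, C, D, E, F
Pot 2: 270 chips, eligible: A, B, C, D, F
Pot 3: 60 chips, eligible: A, B, C, D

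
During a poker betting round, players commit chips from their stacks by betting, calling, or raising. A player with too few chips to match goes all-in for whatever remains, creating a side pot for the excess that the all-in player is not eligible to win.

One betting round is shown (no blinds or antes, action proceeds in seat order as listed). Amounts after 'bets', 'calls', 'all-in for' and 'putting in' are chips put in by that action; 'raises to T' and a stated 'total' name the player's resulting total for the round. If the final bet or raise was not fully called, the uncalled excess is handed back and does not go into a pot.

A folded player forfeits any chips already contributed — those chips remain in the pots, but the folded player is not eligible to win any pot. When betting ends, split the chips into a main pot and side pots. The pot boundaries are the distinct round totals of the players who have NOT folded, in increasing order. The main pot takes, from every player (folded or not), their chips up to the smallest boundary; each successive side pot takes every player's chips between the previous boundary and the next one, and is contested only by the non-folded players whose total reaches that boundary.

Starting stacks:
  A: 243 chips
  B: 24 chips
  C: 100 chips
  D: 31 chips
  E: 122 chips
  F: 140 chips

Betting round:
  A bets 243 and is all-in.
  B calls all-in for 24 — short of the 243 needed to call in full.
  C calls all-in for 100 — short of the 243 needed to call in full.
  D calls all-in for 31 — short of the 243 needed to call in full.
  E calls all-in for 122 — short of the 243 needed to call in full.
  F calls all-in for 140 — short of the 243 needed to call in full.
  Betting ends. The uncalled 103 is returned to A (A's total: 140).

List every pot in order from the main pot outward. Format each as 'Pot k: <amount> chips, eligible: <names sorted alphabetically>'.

Contributions (after 103 returned to A): A=140, B=24, C=100, D=31, E=122, F=140
Pot levels (distinct totals of non-folded players): 24, 31, 100, 122, 140
Layer 1-24: 24 each from A, B, C, D, E, F = 24*6 = 144 chips; eligible A, B, C, D, E, F
Layer 25-31: 7 each from A, C, D, E, F = 7*5 = 35 chips; eligible A, C, D, E, F
Layer 32-100: 69 each from A, C, E, F = 69*4 = 276 chips; eligible A, C, E, F
Layer 101-122: 22 each from A, E, F = 22*3 = 66 chips; eligible A, E, F
Layer 123-140: 18 each from A, F = 18*2 = 36 chips; eligible A, F

Pot 1: 144 chips, eligible: A, B, C, D, E, F
Pot 2: 35 chips, eligible: A, C, D, E, F
Pot 3: 276 chips, eligible: A, C, E, F
Pot 4: 66 chips, eligible: A, E, F
Pot 5: 36 chips, eligible: A, F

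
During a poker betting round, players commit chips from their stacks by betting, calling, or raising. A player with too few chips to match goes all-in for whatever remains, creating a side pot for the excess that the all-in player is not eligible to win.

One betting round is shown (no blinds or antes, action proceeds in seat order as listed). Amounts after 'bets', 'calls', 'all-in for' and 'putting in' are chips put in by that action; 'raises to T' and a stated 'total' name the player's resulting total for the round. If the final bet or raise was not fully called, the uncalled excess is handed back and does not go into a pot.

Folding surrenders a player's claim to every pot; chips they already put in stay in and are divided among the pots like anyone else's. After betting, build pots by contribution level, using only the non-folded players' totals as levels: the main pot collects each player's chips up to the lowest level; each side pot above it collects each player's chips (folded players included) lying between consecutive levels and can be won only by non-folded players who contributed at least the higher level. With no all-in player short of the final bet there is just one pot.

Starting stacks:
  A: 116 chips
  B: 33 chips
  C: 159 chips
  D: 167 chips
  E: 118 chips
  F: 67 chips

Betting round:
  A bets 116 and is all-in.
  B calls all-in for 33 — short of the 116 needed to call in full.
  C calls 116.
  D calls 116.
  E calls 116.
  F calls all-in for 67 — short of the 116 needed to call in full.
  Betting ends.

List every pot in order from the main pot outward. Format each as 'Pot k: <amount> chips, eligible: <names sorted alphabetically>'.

Contributions: A=116, B=33, C=116, D=116, E=116, F=67
Pot levels (distinct totals of non-folded players): 33, 67, 116
Layer 1-33: 33 each from A, B, C, D, E, F = 33*6 = 198 chips; eligible A, B, C, D, E, F
Layer 34-67: 34 each from A, C, D, E, F = 34*5 = 170 chips; eligible A, C, D, E, F
Layer 68-116: 49 each from A, C, D, E = 49*4 = 196 chips; eligible A, C, D, E

Pot 1: 198 chips, eligible: A, B, C, D, E, F
Pot 2: 170 chips, eligible: A, C, D, E, F
Pot 3: 196 chips, eligible: A, C, D, E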